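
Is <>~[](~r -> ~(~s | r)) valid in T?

No, not valid

Tableau for the negation ~<>~[](~r -> ~(~s | r)):
1. ~<>~[](~r -> ~(~s | r)), u
2. [](~r -> ~(~s | r)), u
3. ~r -> ~(~s | r), u
4. ~(~s | r), u
5. s, u
6. ~r, u
Accessibility: uRu
The negation has an open branch (countermodel exists).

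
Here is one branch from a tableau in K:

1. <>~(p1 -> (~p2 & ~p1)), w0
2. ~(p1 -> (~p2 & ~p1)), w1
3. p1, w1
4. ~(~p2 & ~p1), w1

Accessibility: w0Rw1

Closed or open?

No, open

There is no literal clash: for every atom and world, at most one sign appears.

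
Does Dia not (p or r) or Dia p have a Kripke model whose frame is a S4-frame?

1. Dia not (p or r) or Dia p, 0
2. Dia p, 0
3. p, 1
Accessibility: 0R0, 0R1, 1R1

Satisfiable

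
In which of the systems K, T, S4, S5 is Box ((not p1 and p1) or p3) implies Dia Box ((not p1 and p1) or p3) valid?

T, S4, S5

T-tableau for the negation not (Box ((not p1 and p1) or p3) implies Dia Box ((not p1 and p1) or p3)):
1. not (Box ((not p1 and p1) or p3) implies Dia Box ((not p1 and p1) or p3)), 0
2. Box ((not p1 and p1) or p3), 0
3. not Dia Box ((not p1 and p1) or p3), 0
4. (not p1 and p1) or p3, 0
5. not Box ((not p1 and p1) or p3), 0
6. p3, 0
7. not ((not p1 and p1) or p3), 1
8. not (not p1 and p1), 1
9. not p3, 1
10. (not p1 and p1) or p3, 1
11. not Box ((not p1 and p1) or p3), 1
12. not p1, 1
13. not p1 and p1, 1
14. p1, 1
Accessibility: 0R0, 0R1, 1R1
Branch closes: p1 and not p1 both at 1.
Every branch closes (one shown): valid in T, hence also in S4, S5 (every theorem of T is a theorem of S4 and S5).
K-tableau for the negation not (Box ((not p1 and p1) or p3) implies Dia Box ((not p1 and p1) or p3)):
1. not (Box ((not p1 and p1) or p3) implies Dia Box ((not p1 and p1) or p3)), 0
2. Box ((not p1 and p1) or p3), 0
3. not Dia Box ((not p1 and p1) or p3), 0
Complete open branch: countermodel on a K-frame, so not valid in K.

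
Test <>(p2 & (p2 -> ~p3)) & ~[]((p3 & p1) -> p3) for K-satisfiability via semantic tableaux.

1. <>(p2 & (p2 -> ~p3)) & ~[]((p3 & p1) -> p3), u
2. <>(p2 & (p2 -> ~p3)), u
3. ~[]((p3 & p1) -> p3), u
4. p2 & (p2 -> ~p3), v
5. p2, v
6. p2 -> ~p3, v
7. ~p3, v
8. ~((p3 & p1) -> p3), w
9. p3 & p1, w
10. ~p3, w
11. p3, w
12. p1, w
Accessibility: uRv, uRw
Branch closes: p3 and ~p3 both at w.
(One branch shown.) All branches close.

Unsatisfiable (every branch closes)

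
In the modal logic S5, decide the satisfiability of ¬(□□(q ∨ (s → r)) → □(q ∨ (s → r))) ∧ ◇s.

No, unsatisfiable

1. ¬(□□(q ∨ (s → r)) → □(q ∨ (s → r))) ∧ ◇s, u
2. ¬(□□(q ∨ (s → r)) → □(q ∨ (s → r))), u   [∧-rule on 1]
3. ◇s, u   [∧-rule on 1]
4. □□(q ∨ (s → r)), u   [¬→-rule on 2]
5. ¬□(q ∨ (s → r)), u   [¬→-rule on 2]
6. □(q ∨ (s → r)), u   [□-rule on 4 via uRu]
7. q ∨ (s → r), u   [□-rule on 6 via uRu]
8. s → r, u   [∨-rule on 7 (branches; this branch)]
9. r, u   [→-rule on 8 (branches; this branch)]
10. s, v   [◇-rule on 3: fresh world v, uRv]
11. □(q ∨ (s → r)), v   [□-rule on 4 via uRv]
12. q ∨ (s → r), v   [□-rule on 6 via uRv]
13. s → r, v   [∨-rule on 12 (branches; this branch)]
14. r, v   [→-rule on 13 (branches; this branch)]
15. ¬(q ∨ (s → r)), w   [¬□-rule on 5: fresh world w, uRw]
16. ¬q, w   [¬∨-rule on 15]
17. ¬(s → r), w   [¬∨-rule on 15]
18. s, w   [¬→-rule on 17]
19. ¬r, w   [¬→-rule on 17]
20. □(q ∨ (s → r)), w   [□-rule on 4 via uRw]
21. q ∨ (s → r), w   [□-rule on 6 via uRw]
22. s → r, w   [∨-rule on 21 (branches; this branch)]
23. r, w   [→-rule on 22 (branches; this branch)]
Accessibility: uRu, uRv, uRw, vRu, vRv, vRw, wRu, wRv, wRw
Branch closes: r and ¬r both at w.
All branches of the tableau close; one closing branch shown above.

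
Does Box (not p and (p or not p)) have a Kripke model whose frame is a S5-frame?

1. Box (not p and (p or not p)), u
2. not p and (p or not p), u
3. not p, u
4. p or not p, u
Accessibility: uRu

Yes, satisfiable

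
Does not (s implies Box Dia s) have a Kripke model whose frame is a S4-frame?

1. not (s implies Box Dia s), 0
2. s, 0   [neg-implies-rule on 1]
3. not Box Dia s, 0   [neg-implies-rule on 1]
4. not Dia s, 1   [neg-Box-rule on 3: fresh world 1, 0R1]
5. not s, 1   [neg-Dia-rule on 4 via 1R1]
Accessibility: 0R0, 0R1, 1R1

Satisfiable (open branch found)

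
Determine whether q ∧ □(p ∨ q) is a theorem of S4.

Tableau for the negation ¬(q ∧ □(p ∨ q)):
1. ¬(q ∧ □(p ∨ q)), 0
2. ¬□(p ∨ q), 0   [¬∧-rule on 1 (branches; this branch)]
3. ¬(p ∨ q), 1   [¬□-rule on 2: fresh world 1, 0R1]
4. ¬p, 1   [¬∨-rule on 3]
5. ¬q, 1   [¬∨-rule on 3]
Accessibility: 0R0, 0R1, 1R1
The negation has an open branch (countermodel exists).

No, not valid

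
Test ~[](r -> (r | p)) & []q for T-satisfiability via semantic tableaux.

No, unsatisfiable

1. ~[](r -> (r | p)) & []q, w0
2. ~[](r -> (r | p)), w0
3. []q, w0
4. q, w0
5. ~(r -> (r | p)), w1
6. r, w1
7. ~(r | p), w1
8. ~r, w1
9. ~p, w1
Accessibility: w0Rw0, w0Rw1, w1Rw1
Branch closes: r and ~r both at w1.
Every branch closes; the branch above is one of them.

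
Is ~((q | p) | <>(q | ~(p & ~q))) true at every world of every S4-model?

Tableau for the negation (q | p) | <>(q | ~(p & ~q)):
1. (q | p) | <>(q | ~(p & ~q)), u
2. <>(q | ~(p & ~q)), u   [|-rule on 1 (branches; this branch)]
3. q | ~(p & ~q), v   [<>-rule on 2: fresh world v, uRv]
4. ~(p & ~q), v   [|-rule on 3 (branches; this branch)]
5. q, v   [~&-rule on 4 (branches; this branch)]
Accessibility: uRu, uRv, vRv
The negation has an open branch (countermodel exists).

Invalid (countermodel exists)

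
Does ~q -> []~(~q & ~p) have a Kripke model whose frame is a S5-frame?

1. ~q -> []~(~q & ~p), 0
2. []~(~q & ~p), 0
3. ~(~q & ~p), 0
4. p, 0
Accessibility: 0R0

Yes, satisfiable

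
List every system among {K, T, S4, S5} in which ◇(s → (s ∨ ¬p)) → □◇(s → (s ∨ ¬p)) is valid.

T, S4, S5

T-tableau for the negation ¬(◇(s → (s ∨ ¬p)) → □◇(s → (s ∨ ¬p))):
1. ¬(◇(s → (s ∨ ¬p)) → □◇(s → (s ∨ ¬p))), w0
2. ◇(s → (s ∨ ¬p)), w0   [¬→-rule on 1]
3. ¬□◇(s → (s ∨ ¬p)), w0   [¬→-rule on 1]
4. s → (s ∨ ¬p), w1   [◇-rule on 2: fresh world w1, w0Rw1]
5. s ∨ ¬p, w1   [→-rule on 4 (branches; this branch)]
6. ¬p, w1   [∨-rule on 5 (branches; this branch)]
7. ¬◇(s → (s ∨ ¬p)), w2   [¬□-rule on 3: fresh world w2, w0Rw2]
8. ¬(s → (s ∨ ¬p)), w2   [¬◇-rule on 7 via w2Rw2]
9. s, w2   [¬→-rule on 8]
10. ¬(s ∨ ¬p), w2   [¬→-rule on 8]
11. ¬s, w2   [¬∨-rule on 10]
12. p, w2   [¬∨-rule on 10]
Accessibility: w0Rw0, w0Rw1, w0Rw2, w1Rw1, w2Rw2
Branch closes: s and ¬s both at w2.
Every branch closes (one shown): valid in T, hence also in S4, S5 (every theorem of T is a theorem of S4 and S5).
K-tableau for the negation ¬(◇(s → (s ∨ ¬p)) → □◇(s → (s ∨ ¬p))):
1. ¬(◇(s → (s ∨ ¬p)) → □◇(s → (s ∨ ¬p))), w0
2. ◇(s → (s ∨ ¬p)), w0   [¬→-rule on 1]
3. ¬□◇(s → (s ∨ ¬p)), w0   [¬→-rule on 1]
4. s → (s ∨ ¬p), w1   [◇-rule on 2: fresh world w1, w0Rw1]
5. s ∨ ¬p, w1   [→-rule on 4 (branches; this branch)]
6. ¬p, w1   [∨-rule on 5 (branches; this branch)]
7. ¬◇(s → (s ∨ ¬p)), w2   [¬□-rule on 3: fresh world w2, w0Rw2]
Accessibility: w0Rw1, w0Rw2
Complete open branch: countermodel on a K-frame, so not valid in K.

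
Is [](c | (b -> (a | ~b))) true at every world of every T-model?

Tableau for the negation ~[](c | (b -> (a | ~b))):
1. ~[](c | (b -> (a | ~b))), u
2. ~(c | (b -> (a | ~b))), v
3. ~c, v
4. ~(b -> (a | ~b)), v
5. b, v
6. ~(a | ~b), v
7. ~a, v
Accessibility: uRu, uRv, vRv
The negation has an open branch (countermodel exists).

Not valid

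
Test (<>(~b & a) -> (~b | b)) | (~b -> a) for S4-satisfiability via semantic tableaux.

1. (<>(~b & a) -> (~b | b)) | (~b -> a), 0
2. ~b -> a, 0
3. a, 0
Accessibility: 0R0

Satisfiable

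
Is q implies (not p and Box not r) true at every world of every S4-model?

Tableau for the negation not (q implies (not p and Box not r)):
1. not (q implies (not p and Box not r)), u
2. q, u
3. not (not p and Box not r), u
4. not Box not r, u
5. r, v
Accessibility: uRu, uRv, vRv
The negation has an open branch (countermodel exists).

Not valid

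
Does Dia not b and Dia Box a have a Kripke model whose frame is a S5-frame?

Yes, satisfiable

1. Dia not b and Dia Box a, 0
2. Dia not b, 0   [and-rule on 1]
3. Dia Box a, 0   [and-rule on 1]
4. not b, 1   [Dia-rule on 2: fresh world 1, 0R1]
5. Box a, 2   [Dia-rule on 3: fresh world 2, 0R2]
6. a, 0   [Box-rule on 5 via 2R0]
7. a, 1   [Box-rule on 5 via 2R1]
8. a, 2   [Box-rule on 5 via 2R2]
Accessibility: 0R0, 0R1, 0R2, 1R0, 1R1, 1R2, 2R0, 2R1, 2R2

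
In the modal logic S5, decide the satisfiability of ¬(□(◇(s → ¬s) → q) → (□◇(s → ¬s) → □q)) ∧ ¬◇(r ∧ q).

1. ¬(□(◇(s → ¬s) → q) → (□◇(s → ¬s) → □q)) ∧ ¬◇(r ∧ q), 0
2. ¬(□(◇(s → ¬s) → q) → (□◇(s → ¬s) → □q)), 0
3. ¬◇(r ∧ q), 0
4. □(◇(s → ¬s) → q), 0
5. ¬(□◇(s → ¬s) → □q), 0
6. □◇(s → ¬s), 0
7. ¬□q, 0
8. ¬(r ∧ q), 0
9. ◇(s → ¬s) → q, 0
10. ◇(s → ¬s), 0
11. ¬q, 0
12. ¬◇(s → ¬s), 0
13. ¬(s → ¬s), 0
14. s, 0
15. ¬q, 1
16. ¬(r ∧ q), 1
17. ◇(s → ¬s) → q, 1
18. ◇(s → ¬s), 1
19. ¬(s → ¬s), 1
20. s, 1
21. ¬◇(s → ¬s), 1
22. s → ¬s, 2
23. ¬(r ∧ q), 2
24. ◇(s → ¬s) → q, 2
25. ◇(s → ¬s), 2
26. ¬(s → ¬s), 2
27. s, 2
28. ¬s, 2
Accessibility: 0R0, 0R1, 0R2, 1R0, 1R1, 1R2, 2R0, 2R1, 2R2
Branch closes: s and ¬s both at 2.
Every branch closes; the branch above is one of them.

Unsatisfiable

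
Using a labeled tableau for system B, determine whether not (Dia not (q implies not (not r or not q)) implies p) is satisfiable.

Satisfiable (open branch found)

1. not (Dia not (q implies not (not r or not q)) implies p), 0
2. Dia not (q implies not (not r or not q)), 0
3. not p, 0
4. not (q implies not (not r or not q)), 1
5. q, 1
6. not r or not q, 1
7. not r, 1
Accessibility: 0R0, 0R1, 1R0, 1R1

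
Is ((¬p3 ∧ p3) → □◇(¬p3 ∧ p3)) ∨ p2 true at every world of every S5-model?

Tableau for the negation ¬(((¬p3 ∧ p3) → □◇(¬p3 ∧ p3)) ∨ p2):
1. ¬(((¬p3 ∧ p3) → □◇(¬p3 ∧ p3)) ∨ p2), u
2. ¬((¬p3 ∧ p3) → □◇(¬p3 ∧ p3)), u
3. ¬p2, u
4. ¬p3 ∧ p3, u
5. ¬□◇(¬p3 ∧ p3), u
6. ¬p3, u
7. p3, u
Accessibility: uRu
Branch closes: p3 and ¬p3 both at u.
All branches of the negation close; one closing branch shown above.

Valid in S5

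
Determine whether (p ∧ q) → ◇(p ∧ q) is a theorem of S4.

Tableau for the negation ¬((p ∧ q) → ◇(p ∧ q)):
1. ¬((p ∧ q) → ◇(p ∧ q)), w0
2. p ∧ q, w0
3. ¬◇(p ∧ q), w0
4. p, w0
5. q, w0
6. ¬(p ∧ q), w0
7. ¬q, w0
Accessibility: w0Rw0
Branch closes: q and ¬q both at w0.
Every branch of the negation's tableau closes; the branch above is one of them.

Valid in S4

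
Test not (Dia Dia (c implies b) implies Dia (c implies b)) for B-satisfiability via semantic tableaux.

1. not (Dia Dia (c implies b) implies Dia (c implies b)), u
2. Dia Dia (c implies b), u
3. not Dia (c implies b), u
4. not (c implies b), u
5. c, u
6. not b, u
7. Dia (c implies b), v
8. not (c implies b), v
9. c, v
10. not b, v
11. c implies b, w
12. b, w
Accessibility: uRu, uRv, vRu, vRv, vRw, wRv, wRw

Satisfiable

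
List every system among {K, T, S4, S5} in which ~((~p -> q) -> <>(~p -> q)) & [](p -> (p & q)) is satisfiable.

K-tableau for the formula:
1. ~((~p -> q) -> <>(~p -> q)) & [](p -> (p & q)), u
2. ~((~p -> q) -> <>(~p -> q)), u
3. [](p -> (p & q)), u
4. ~p -> q, u
5. ~<>(~p -> q), u
6. q, u
Complete open branch: satisfiable in K.
T-tableau for the formula:
1. ~((~p -> q) -> <>(~p -> q)) & [](p -> (p & q)), u
2. ~((~p -> q) -> <>(~p -> q)), u
3. [](p -> (p & q)), u
4. ~p -> q, u
5. ~<>(~p -> q), u
6. p -> (p & q), u
7. ~(~p -> q), u
8. ~p, u
9. ~q, u
10. q, u
Accessibility: uRu
Branch closes: q and ~q both at u.
Every branch closes (one shown): unsatisfiable in T, hence also in S4, S5 (every S4/S5-frame is a T-frame).

K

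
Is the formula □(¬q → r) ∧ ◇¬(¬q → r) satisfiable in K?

1. □(¬q → r) ∧ ◇¬(¬q → r), w0
2. □(¬q → r), w0
3. ◇¬(¬q → r), w0
4. ¬(¬q → r), w1
5. ¬q, w1
6. ¬r, w1
7. ¬q → r, w1
8. r, w1
Accessibility: w0Rw1
Branch closes: r and ¬r both at w1.
(One branch shown.) All branches close.

No, unsatisfiable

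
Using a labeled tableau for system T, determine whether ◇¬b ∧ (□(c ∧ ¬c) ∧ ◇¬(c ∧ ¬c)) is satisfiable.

Unsatisfiable (every branch closes)

1. ◇¬b ∧ (□(c ∧ ¬c) ∧ ◇¬(c ∧ ¬c)), 0
2. ◇¬b, 0
3. □(c ∧ ¬c) ∧ ◇¬(c ∧ ¬c), 0
4. □(c ∧ ¬c), 0
5. ◇¬(c ∧ ¬c), 0
6. c ∧ ¬c, 0
7. c, 0
8. ¬c, 0
Accessibility: 0R0
Branch closes: c and ¬c both at 0.
All branches of the tableau close; one closing branch shown above.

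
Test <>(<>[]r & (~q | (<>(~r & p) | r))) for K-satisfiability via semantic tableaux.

1. <>(<>[]r & (~q | (<>(~r & p) | r))), w0
2. <>[]r & (~q | (<>(~r & p) | r)), w1   [<>-rule on 1: fresh world w1, w0Rw1]
3. <>[]r, w1   [&-rule on 2]
4. ~q | (<>(~r & p) | r), w1   [&-rule on 2]
5. <>(~r & p) | r, w1   [|-rule on 4 (branches; this branch)]
6. r, w1   [|-rule on 5 (branches; this branch)]
7. []r, w2   [<>-rule on 3: fresh world w2, w1Rw2]
Accessibility: w0Rw1, w1Rw2

Satisfiable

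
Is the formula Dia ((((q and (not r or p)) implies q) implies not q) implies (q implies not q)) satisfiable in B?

1. Dia ((((q and (not r or p)) implies q) implies not q) implies (q implies not q)), 0
2. (((q and (not r or p)) implies q) implies not q) implies (q implies not q), 1   [Dia-rule on 1: fresh world 1, 0R1]
3. q implies not q, 1   [implies-rule on 2 (branches; this branch)]
4. not q, 1   [implies-rule on 3 (branches; this branch)]
Accessibility: 0R0, 0R1, 1R0, 1R1

Satisfiable (open branch found)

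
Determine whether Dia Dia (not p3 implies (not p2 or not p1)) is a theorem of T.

Tableau for the negation not Dia Dia (not p3 implies (not p2 or not p1)):
1. not Dia Dia (not p3 implies (not p2 or not p1)), w0
2. not Dia (not p3 implies (not p2 or not p1)), w0   [neg-Dia-rule on 1 via w0Rw0]
3. not (not p3 implies (not p2 or not p1)), w0   [neg-Dia-rule on 2 via w0Rw0]
4. not p3, w0   [neg-implies-rule on 3]
5. not (not p2 or not p1), w0   [neg-implies-rule on 3]
6. p2, w0   [neg-or-rule on 5]
7. p1, w0   [neg-or-rule on 5]
Accessibility: w0Rw0
The negation has an open branch (countermodel exists).

Invalid (countermodel exists)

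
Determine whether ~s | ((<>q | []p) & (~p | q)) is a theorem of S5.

No, not valid

Tableau for the negation ~(~s | ((<>q | []p) & (~p | q))):
1. ~(~s | ((<>q | []p) & (~p | q))), w0
2. s, w0
3. ~((<>q | []p) & (~p | q)), w0
4. ~(~p | q), w0
5. p, w0
6. ~q, w0
Accessibility: w0Rw0
The negation has an open branch (countermodel exists).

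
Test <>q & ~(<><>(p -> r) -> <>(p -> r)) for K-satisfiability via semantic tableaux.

1. <>q & ~(<><>(p -> r) -> <>(p -> r)), u
2. <>q, u
3. ~(<><>(p -> r) -> <>(p -> r)), u
4. <><>(p -> r), u
5. ~<>(p -> r), u
6. q, v
7. ~(p -> r), v
8. p, v
9. ~r, v
10. <>(p -> r), w
11. ~(p -> r), w
12. p, w
13. ~r, w
14. p -> r, x
15. r, x
Accessibility: uRv, uRw, wRx

Satisfiable (open branch found)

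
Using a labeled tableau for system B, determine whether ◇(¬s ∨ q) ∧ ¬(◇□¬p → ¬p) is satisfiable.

No, unsatisfiable

1. ◇(¬s ∨ q) ∧ ¬(◇□¬p → ¬p), 0
2. ◇(¬s ∨ q), 0   [∧-rule on 1]
3. ¬(◇□¬p → ¬p), 0   [∧-rule on 1]
4. ◇□¬p, 0   [¬→-rule on 3]
5. p, 0   [¬→-rule on 3]
6. ¬s ∨ q, 1   [◇-rule on 2: fresh world 1, 0R1]
7. q, 1   [∨-rule on 6 (branches; this branch)]
8. □¬p, 2   [◇-rule on 4: fresh world 2, 0R2]
9. ¬p, 0   [□-rule on 8 via 2R0]
Accessibility: 0R0, 0R1, 0R2, 1R0, 1R1, 2R0, 2R2
Branch closes: p and ¬p both at 0.
All branches of the tableau close; one closing branch shown above.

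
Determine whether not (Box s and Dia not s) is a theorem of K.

Valid

Tableau for the negation Box s and Dia not s:
1. Box s and Dia not s, u
2. Box s, u   [and-rule on 1]
3. Dia not s, u   [and-rule on 1]
4. not s, v   [Dia-rule on 3: fresh world v, uRv]
5. s, v   [Box-rule on 2 via uRv]
Accessibility: uRv
Branch closes: s and not s both at v.
All branches of the negation close; one closing branch shown above.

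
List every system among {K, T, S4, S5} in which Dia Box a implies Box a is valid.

S5-tableau for the negation not (Dia Box a implies Box a):
1. not (Dia Box a implies Box a), u
2. Dia Box a, u   [neg-implies-rule on 1]
3. not Box a, u   [neg-implies-rule on 1]
4. Box a, v   [Dia-rule on 2: fresh world v, uRv]
5. a, u   [Box-rule on 4 via vRu]
6. a, v   [Box-rule on 4 via vRv]
7. not a, w   [neg-Box-rule on 3: fresh world w, uRw]
8. a, w   [Box-rule on 4 via vRw]
Accessibility: uRu, uRv, uRw, vRu, vRv, vRw, wRu, wRv, wRw
Branch closes: a and not a both at w.
Every branch closes (one shown): valid in S5.
S4-tableau for the negation not (Dia Box a implies Box a):
1. not (Dia Box a implies Box a), u
2. Dia Box a, u   [neg-implies-rule on 1]
3. not Box a, u   [neg-implies-rule on 1]
4. Box a, v   [Dia-rule on 2: fresh world v, uRv]
5. a, v   [Box-rule on 4 via vRv]
6. not a, w   [neg-Box-rule on 3: fresh world w, uRw]
Accessibility: uRu, uRv, uRw, vRv, wRw
Complete open branch: countermodel on an S4-frame, so not valid in S4, nor in K, T (the same frame is also a K-frame and a T-frame).

S5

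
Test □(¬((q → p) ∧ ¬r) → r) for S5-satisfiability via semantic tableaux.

1. □(¬((q → p) ∧ ¬r) → r), u
2. ¬((q → p) ∧ ¬r) → r, u
3. r, u
Accessibility: uRu

Satisfiable (open branch found)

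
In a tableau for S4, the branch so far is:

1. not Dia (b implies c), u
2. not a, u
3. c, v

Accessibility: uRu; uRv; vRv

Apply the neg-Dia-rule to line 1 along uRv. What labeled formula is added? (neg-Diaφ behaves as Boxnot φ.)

not (b implies c), v

neg-Diaφ behaves as Boxnot φ: propagate the negated body to each accessible world.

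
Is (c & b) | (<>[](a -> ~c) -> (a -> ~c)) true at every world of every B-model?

Yes, valid

Tableau for the negation ~((c & b) | (<>[](a -> ~c) -> (a -> ~c))):
1. ~((c & b) | (<>[](a -> ~c) -> (a -> ~c))), 0
2. ~(c & b), 0   [~|-rule on 1]
3. ~(<>[](a -> ~c) -> (a -> ~c)), 0   [~|-rule on 1]
4. <>[](a -> ~c), 0   [~->-rule on 3]
5. ~(a -> ~c), 0   [~->-rule on 3]
6. a, 0   [~->-rule on 5]
7. c, 0   [~->-rule on 5]
8. ~b, 0   [~&-rule on 2 (branches; this branch)]
9. [](a -> ~c), 1   [<>-rule on 4: fresh world 1, 0R1]
10. a -> ~c, 0   [[]-rule on 9 via 1R0]
11. a -> ~c, 1   [[]-rule on 9 via 1R1]
12. ~c, 0   [->-rule on 10 (branches; this branch)]
Accessibility: 0R0, 0R1, 1R0, 1R1
Branch closes: c and ~c both at 0.
Every branch of the negation's tableau closes; the branch above is one of them.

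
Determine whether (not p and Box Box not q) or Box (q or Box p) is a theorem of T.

Invalid (countermodel exists)

Tableau for the negation not ((not p and Box Box not q) or Box (q or Box p)):
1. not ((not p and Box Box not q) or Box (q or Box p)), 0
2. not (not p and Box Box not q), 0   [neg-or-rule on 1]
3. not Box (q or Box p), 0   [neg-or-rule on 1]
4. not Box Box not q, 0   [neg-and-rule on 2 (branches; this branch)]
5. not (q or Box p), 1   [neg-Box-rule on 3: fresh world 1, 0R1]
6. not q, 1   [neg-or-rule on 5]
7. not Box p, 1   [neg-or-rule on 5]
8. not Box not q, 2   [neg-Box-rule on 4: fresh world 2, 0R2]
9. not p, 3   [neg-Box-rule on 7: fresh world 3, 1R3]
10. q, 4   [neg-Box-rule on 8: fresh world 4, 2R4]
Accessibility: 0R0, 0R1, 0R2, 1R1, 1R3, 2R2, 2R4, 3R3, 4R4
The negation has an open branch (countermodel exists).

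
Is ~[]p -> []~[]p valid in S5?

Tableau for the negation ~(~[]p -> []~[]p):
1. ~(~[]p -> []~[]p), w0
2. ~[]p, w0
3. ~[]~[]p, w0
4. ~p, w1
5. []p, w2
6. p, w0
7. p, w1
Accessibility: w0Rw0, w0Rw1, w0Rw2, w1Rw0, w1Rw1, w1Rw2, w2Rw0, w2Rw1, w2Rw2
Branch closes: p and ~p both at w1.
All branches of the negation close; one closing branch shown above.

Yes, valid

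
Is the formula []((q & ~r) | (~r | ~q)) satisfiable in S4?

Yes, satisfiable

1. []((q & ~r) | (~r | ~q)), w0
2. (q & ~r) | (~r | ~q), w0   [[]-rule on 1 via w0Rw0]
3. ~r | ~q, w0   [|-rule on 2 (branches; this branch)]
4. ~q, w0   [|-rule on 3 (branches; this branch)]
Accessibility: w0Rw0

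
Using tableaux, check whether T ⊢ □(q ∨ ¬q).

Valid

Tableau for the negation ¬□(q ∨ ¬q):
1. ¬□(q ∨ ¬q), u
2. ¬(q ∨ ¬q), v
3. ¬q, v
4. q, v
Accessibility: uRu, uRv, vRv
Branch closes: q and ¬q both at v.
All branches of the negation close; one closing branch shown above.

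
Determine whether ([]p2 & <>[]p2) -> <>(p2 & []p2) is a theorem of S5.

Yes, valid

Tableau for the negation ~(([]p2 & <>[]p2) -> <>(p2 & []p2)):
1. ~(([]p2 & <>[]p2) -> <>(p2 & []p2)), 0
2. []p2 & <>[]p2, 0
3. ~<>(p2 & []p2), 0
4. []p2, 0
5. <>[]p2, 0
6. ~(p2 & []p2), 0
7. p2, 0
8. ~[]p2, 0
9. []p2, 1
10. ~(p2 & []p2), 1
11. p2, 1
12. ~[]p2, 1
13. ~p2, 2
14. ~(p2 & []p2), 2
15. p2, 2
Accessibility: 0R0, 0R1, 0R2, 1R0, 1R1, 1R2, 2R0, 2R1, 2R2
Branch closes: p2 and ~p2 both at 2.
Every branch of the negation's tableau closes; the branch above is one of them.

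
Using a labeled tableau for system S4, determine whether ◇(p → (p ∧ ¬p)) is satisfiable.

Yes, satisfiable

1. ◇(p → (p ∧ ¬p)), w0
2. p → (p ∧ ¬p), w1
3. ¬p, w1
Accessibility: w0Rw0, w0Rw1, w1Rw1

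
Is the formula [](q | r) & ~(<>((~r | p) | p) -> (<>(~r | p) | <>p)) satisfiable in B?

1. [](q | r) & ~(<>((~r | p) | p) -> (<>(~r | p) | <>p)), 0
2. [](q | r), 0
3. ~(<>((~r | p) | p) -> (<>(~r | p) | <>p)), 0
4. <>((~r | p) | p), 0
5. ~(<>(~r | p) | <>p), 0
6. ~<>(~r | p), 0
7. ~<>p, 0
8. q | r, 0
9. ~(~r | p), 0
10. r, 0
11. ~p, 0
12. (~r | p) | p, 1
13. q | r, 1
14. ~(~r | p), 1
15. r, 1
16. ~p, 1
17. ~r | p, 1
18. p, 1
Accessibility: 0R0, 0R1, 1R0, 1R1
Branch closes: p and ~p both at 1.
(One branch shown.) All branches close.

Unsatisfiable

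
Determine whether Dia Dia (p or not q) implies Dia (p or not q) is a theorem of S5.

Valid

Tableau for the negation not (Dia Dia (p or not q) implies Dia (p or not q)):
1. not (Dia Dia (p or not q) implies Dia (p or not q)), w0
2. Dia Dia (p or not q), w0
3. not Dia (p or not q), w0
4. not (p or not q), w0
5. not p, w0
6. q, w0
7. Dia (p or not q), w1
8. not (p or not q), w1
9. not p, w1
10. q, w1
11. p or not q, w2
12. not (p or not q), w2
13. not p, w2
14. q, w2
15. not q, w2
Accessibility: w0Rw0, w0Rw1, w0Rw2, w1Rw0, w1Rw1, w1Rw2, w2Rw0, w2Rw1, w2Rw2
Branch closes: q and not q both at w2.
Every branch of the negation's tableau closes; the branch above is one of them.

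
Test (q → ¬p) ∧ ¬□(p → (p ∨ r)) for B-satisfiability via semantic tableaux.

No, unsatisfiable

1. (q → ¬p) ∧ ¬□(p → (p ∨ r)), w0
2. q → ¬p, w0
3. ¬□(p → (p ∨ r)), w0
4. ¬p, w0
5. ¬(p → (p ∨ r)), w1
6. p, w1
7. ¬(p ∨ r), w1
8. ¬p, w1
9. ¬r, w1
Accessibility: w0Rw0, w0Rw1, w1Rw0, w1Rw1
Branch closes: p and ¬p both at w1.
(One branch shown.) All branches close.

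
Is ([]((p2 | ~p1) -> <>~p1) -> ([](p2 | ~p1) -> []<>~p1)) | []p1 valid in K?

Tableau for the negation ~(([]((p2 | ~p1) -> <>~p1) -> ([](p2 | ~p1) -> []<>~p1)) | []p1):
1. ~(([]((p2 | ~p1) -> <>~p1) -> ([](p2 | ~p1) -> []<>~p1)) | []p1), w0
2. ~([]((p2 | ~p1) -> <>~p1) -> ([](p2 | ~p1) -> []<>~p1)), w0
3. ~[]p1, w0
4. []((p2 | ~p1) -> <>~p1), w0
5. ~([](p2 | ~p1) -> []<>~p1), w0
6. [](p2 | ~p1), w0
7. ~[]<>~p1, w0
8. ~p1, w1
9. (p2 | ~p1) -> <>~p1, w1
10. p2 | ~p1, w1
11. <>~p1, w1
12. ~<>~p1, w2
13. (p2 | ~p1) -> <>~p1, w2
14. p2 | ~p1, w2
15. <>~p1, w2
16. ~p1, w2
17. ~p1, w3
18. ~p1, w4
19. p1, w4
Accessibility: w0Rw1, w0Rw2, w1Rw3, w2Rw4
Branch closes: p1 and ~p1 both at w4.
Every branch of the negation's tableau closes; the branch above is one of them.

Valid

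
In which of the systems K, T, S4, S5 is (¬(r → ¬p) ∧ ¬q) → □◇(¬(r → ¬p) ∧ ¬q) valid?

S4-tableau for the negation ¬((¬(r → ¬p) ∧ ¬q) → □◇(¬(r → ¬p) ∧ ¬q)):
1. ¬((¬(r → ¬p) ∧ ¬q) → □◇(¬(r → ¬p) ∧ ¬q)), 0
2. ¬(r → ¬p) ∧ ¬q, 0   [¬→-rule on 1]
3. ¬□◇(¬(r → ¬p) ∧ ¬q), 0   [¬→-rule on 1]
4. ¬(r → ¬p), 0   [∧-rule on 2]
5. ¬q, 0   [∧-rule on 2]
6. r, 0   [¬→-rule on 4]
7. p, 0   [¬→-rule on 4]
8. ¬◇(¬(r → ¬p) ∧ ¬q), 1   [¬□-rule on 3: fresh world 1, 0R1]
9. ¬(¬(r → ¬p) ∧ ¬q), 1   [¬◇-rule on 8 via 1R1]
10. q, 1   [¬∧-rule on 9 (branches; this branch)]
Accessibility: 0R0, 0R1, 1R1
Complete open branch: countermodel on an S4-frame, so not valid in S4, nor in K, T (the same frame is also a K-frame and a T-frame).
S5-tableau for the negation ¬((¬(r → ¬p) ∧ ¬q) → □◇(¬(r → ¬p) ∧ ¬q)):
1. ¬((¬(r → ¬p) ∧ ¬q) → □◇(¬(r → ¬p) ∧ ¬q)), 0
2. ¬(r → ¬p) ∧ ¬q, 0   [¬→-rule on 1]
3. ¬□◇(¬(r → ¬p) ∧ ¬q), 0   [¬→-rule on 1]
4. ¬(r → ¬p), 0   [∧-rule on 2]
5. ¬q, 0   [∧-rule on 2]
6. r, 0   [¬→-rule on 4]
7. p, 0   [¬→-rule on 4]
8. ¬◇(¬(r → ¬p) ∧ ¬q), 1   [¬□-rule on 3: fresh world 1, 0R1]
9. ¬(¬(r → ¬p) ∧ ¬q), 0   [¬◇-rule on 8 via 1R0]
10. ¬(¬(r → ¬p) ∧ ¬q), 1   [¬◇-rule on 8 via 1R1]
11. r → ¬p, 0   [¬∧-rule on 9 (branches; this branch)]
12. q, 1   [¬∧-rule on 10 (branches; this branch)]
13. ¬p, 0   [→-rule on 11 (branches; this branch)]
Accessibility: 0R0, 0R1, 1R0, 1R1
Branch closes: p and ¬p both at 0.
Every branch closes (one shown): valid in S5.

S5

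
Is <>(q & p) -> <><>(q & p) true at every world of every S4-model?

Yes, valid

Tableau for the negation ~(<>(q & p) -> <><>(q & p)):
1. ~(<>(q & p) -> <><>(q & p)), w0
2. <>(q & p), w0
3. ~<><>(q & p), w0
4. ~<>(q & p), w0
5. ~(q & p), w0
6. ~p, w0
7. q & p, w1
8. q, w1
9. p, w1
10. ~<>(q & p), w1
11. ~(q & p), w1
12. ~p, w1
Accessibility: w0Rw0, w0Rw1, w1Rw1
Branch closes: p and ~p both at w1.
Every branch of the negation's tableau closes; the branch above is one of them.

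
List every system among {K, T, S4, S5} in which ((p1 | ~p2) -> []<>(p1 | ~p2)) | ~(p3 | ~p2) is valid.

S4-tableau for the negation ~(((p1 | ~p2) -> []<>(p1 | ~p2)) | ~(p3 | ~p2)):
1. ~(((p1 | ~p2) -> []<>(p1 | ~p2)) | ~(p3 | ~p2)), 0
2. ~((p1 | ~p2) -> []<>(p1 | ~p2)), 0
3. p3 | ~p2, 0
4. p1 | ~p2, 0
5. ~[]<>(p1 | ~p2), 0
6. ~p2, 0
7. ~<>(p1 | ~p2), 1
8. ~(p1 | ~p2), 1
9. ~p1, 1
10. p2, 1
Accessibility: 0R0, 0R1, 1R1
Complete open branch: countermodel on an S4-frame, so not valid in S4, nor in K, T (the same frame is also a K-frame and a T-frame).
S5-tableau for the negation ~(((p1 | ~p2) -> []<>(p1 | ~p2)) | ~(p3 | ~p2)):
1. ~(((p1 | ~p2) -> []<>(p1 | ~p2)) | ~(p3 | ~p2)), 0
2. ~((p1 | ~p2) -> []<>(p1 | ~p2)), 0
3. p3 | ~p2, 0
4. p1 | ~p2, 0
5. ~[]<>(p1 | ~p2), 0
6. ~p2, 0
7. ~<>(p1 | ~p2), 1
8. ~(p1 | ~p2), 0
9. ~p1, 0
10. p2, 0
Accessibility: 0R0, 0R1, 1R0, 1R1
Branch closes: p2 and ~p2 both at 0.
Every branch closes (one shown): valid in S5.

S5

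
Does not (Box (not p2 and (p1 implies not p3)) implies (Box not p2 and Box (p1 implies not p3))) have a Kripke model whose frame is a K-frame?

Unsatisfiable

1. not (Box (not p2 and (p1 implies not p3)) implies (Box not p2 and Box (p1 implies not p3))), u
2. Box (not p2 and (p1 implies not p3)), u
3. not (Box not p2 and Box (p1 implies not p3)), u
4. not Box (p1 implies not p3), u
5. not (p1 implies not p3), v
6. p1, v
7. p3, v
8. not p2 and (p1 implies not p3), v
9. not p2, v
10. p1 implies not p3, v
11. not p3, v
Accessibility: uRv
Branch closes: p3 and not p3 both at v.
(One branch shown.) All branches close.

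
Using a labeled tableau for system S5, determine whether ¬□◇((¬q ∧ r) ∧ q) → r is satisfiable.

Yes, satisfiable

1. ¬□◇((¬q ∧ r) ∧ q) → r, u
2. r, u
Accessibility: uRu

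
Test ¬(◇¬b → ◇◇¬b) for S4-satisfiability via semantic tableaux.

1. ¬(◇¬b → ◇◇¬b), u
2. ◇¬b, u   [¬→-rule on 1]
3. ¬◇◇¬b, u   [¬→-rule on 1]
4. ¬◇¬b, u   [¬◇-rule on 3 via uRu]
5. b, u   [¬◇-rule on 4 via uRu]
6. ¬b, v   [◇-rule on 2: fresh world v, uRv]
7. ¬◇¬b, v   [¬◇-rule on 3 via uRv]
8. b, v   [¬◇-rule on 4 via uRv]
Accessibility: uRu, uRv, vRv
Branch closes: b and ¬b both at v.
(One branch shown.) All branches close.

Unsatisfiable (every branch closes)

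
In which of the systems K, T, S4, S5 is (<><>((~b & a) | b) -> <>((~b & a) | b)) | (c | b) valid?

S4, S5

T-tableau for the negation ~((<><>((~b & a) | b) -> <>((~b & a) | b)) | (c | b)):
1. ~((<><>((~b & a) | b) -> <>((~b & a) | b)) | (c | b)), u
2. ~(<><>((~b & a) | b) -> <>((~b & a) | b)), u
3. ~(c | b), u
4. <><>((~b & a) | b), u
5. ~<>((~b & a) | b), u
6. ~c, u
7. ~b, u
8. ~((~b & a) | b), u
9. ~(~b & a), u
10. ~a, u
11. <>((~b & a) | b), v
12. ~((~b & a) | b), v
13. ~(~b & a), v
14. ~b, v
15. ~a, v
16. (~b & a) | b, w
17. b, w
Accessibility: uRu, uRv, vRv, vRw, wRw
Complete open branch: countermodel on a T-frame, so not valid in T, nor in K (the same frame is also a K-frame).
S4-tableau for the negation ~((<><>((~b & a) | b) -> <>((~b & a) | b)) | (c | b)):
1. ~((<><>((~b & a) | b) -> <>((~b & a) | b)) | (c | b)), u
2. ~(<><>((~b & a) | b) -> <>((~b & a) | b)), u
3. ~(c | b), u
4. <><>((~b & a) | b), u
5. ~<>((~b & a) | b), u
6. ~c, u
7. ~b, u
8. ~((~b & a) | b), u
9. ~(~b & a), u
10. ~a, u
11. <>((~b & a) | b), v
12. ~((~b & a) | b), v
13. ~(~b & a), v
14. ~b, v
15. ~a, v
16. (~b & a) | b, w
17. ~((~b & a) | b), w
18. ~(~b & a), w
19. ~b, w
20. ~b & a, w
21. a, w
22. ~a, w
Accessibility: uRu, uRv, uRw, vRv, vRw, wRw
Branch closes: a and ~a both at w.
Every branch closes (one shown): valid in S4, hence also in S5 (every theorem of S4 is a theorem of S5).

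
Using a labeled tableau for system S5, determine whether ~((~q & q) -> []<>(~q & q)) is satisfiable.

1. ~((~q & q) -> []<>(~q & q)), w0
2. ~q & q, w0
3. ~[]<>(~q & q), w0
4. ~q, w0
5. q, w0
Accessibility: w0Rw0
Branch closes: q and ~q both at w0.
Every branch closes; the branch above is one of them.

No, unsatisfiable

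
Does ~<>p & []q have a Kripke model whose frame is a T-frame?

Satisfiable (open branch found)

1. ~<>p & []q, w0
2. ~<>p, w0
3. []q, w0
4. ~p, w0
5. q, w0
Accessibility: w0Rw0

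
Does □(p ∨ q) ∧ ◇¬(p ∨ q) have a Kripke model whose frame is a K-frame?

Unsatisfiable

1. □(p ∨ q) ∧ ◇¬(p ∨ q), w0
2. □(p ∨ q), w0
3. ◇¬(p ∨ q), w0
4. ¬(p ∨ q), w1
5. ¬p, w1
6. ¬q, w1
7. p ∨ q, w1
8. q, w1
Accessibility: w0Rw1
Branch closes: q and ¬q both at w1.
Every branch closes; the branch above is one of them.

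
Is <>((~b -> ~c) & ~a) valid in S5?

Not valid

Tableau for the negation ~<>((~b -> ~c) & ~a):
1. ~<>((~b -> ~c) & ~a), w0
2. ~((~b -> ~c) & ~a), w0
3. a, w0
Accessibility: w0Rw0
The negation has an open branch (countermodel exists).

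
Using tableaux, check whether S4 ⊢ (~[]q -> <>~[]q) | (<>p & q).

Valid

Tableau for the negation ~((~[]q -> <>~[]q) | (<>p & q)):
1. ~((~[]q -> <>~[]q) | (<>p & q)), w0
2. ~(~[]q -> <>~[]q), w0
3. ~(<>p & q), w0
4. ~[]q, w0
5. ~<>~[]q, w0
6. []q, w0
7. q, w0
8. ~<>p, w0
9. ~p, w0
10. ~q, w1
11. []q, w1
12. q, w1
Accessibility: w0Rw0, w0Rw1, w1Rw1
Branch closes: q and ~q both at w1.
Every branch of the negation's tableau closes; the branch above is one of them.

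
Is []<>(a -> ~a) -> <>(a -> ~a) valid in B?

Tableau for the negation ~([]<>(a -> ~a) -> <>(a -> ~a)):
1. ~([]<>(a -> ~a) -> <>(a -> ~a)), 0
2. []<>(a -> ~a), 0
3. ~<>(a -> ~a), 0
4. <>(a -> ~a), 0
5. ~(a -> ~a), 0
6. a, 0
7. a -> ~a, 1
8. <>(a -> ~a), 1
9. ~(a -> ~a), 1
10. a, 1
11. ~a, 1
Accessibility: 0R0, 0R1, 1R0, 1R1
Branch closes: a and ~a both at 1.
All branches of the negation close; one closing branch shown above.

Valid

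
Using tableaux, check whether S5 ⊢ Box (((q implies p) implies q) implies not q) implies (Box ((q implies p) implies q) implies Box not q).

Valid

Tableau for the negation not (Box (((q implies p) implies q) implies not q) implies (Box ((q implies p) implies q) implies Box not q)):
1. not (Box (((q implies p) implies q) implies not q) implies (Box ((q implies p) implies q) implies Box not q)), w0
2. Box (((q implies p) implies q) implies not q), w0
3. not (Box ((q implies p) implies q) implies Box not q), w0
4. Box ((q implies p) implies q), w0
5. not Box not q, w0
6. ((q implies p) implies q) implies not q, w0
7. (q implies p) implies q, w0
8. not ((q implies p) implies q), w0
9. q implies p, w0
10. not q, w0
11. not (q implies p), w0
12. q, w0
13. not p, w0
Accessibility: w0Rw0
Branch closes: q and not q both at w0.
All branches of the negation close; one closing branch shown above.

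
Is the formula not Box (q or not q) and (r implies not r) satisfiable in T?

Unsatisfiable

1. not Box (q or not q) and (r implies not r), w0
2. not Box (q or not q), w0
3. r implies not r, w0
4. not r, w0
5. not (q or not q), w1
6. not q, w1
7. q, w1
Accessibility: w0Rw0, w0Rw1, w1Rw1
Branch closes: q and not q both at w1.
(One branch shown.) All branches close.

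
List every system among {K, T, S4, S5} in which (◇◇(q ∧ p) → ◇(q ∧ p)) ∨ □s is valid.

S4-tableau for the negation ¬((◇◇(q ∧ p) → ◇(q ∧ p)) ∨ □s):
1. ¬((◇◇(q ∧ p) → ◇(q ∧ p)) ∨ □s), 0
2. ¬(◇◇(q ∧ p) → ◇(q ∧ p)), 0
3. ¬□s, 0
4. ◇◇(q ∧ p), 0
5. ¬◇(q ∧ p), 0
6. ¬(q ∧ p), 0
7. ¬p, 0
8. ¬s, 1
9. ¬(q ∧ p), 1
10. ¬p, 1
11. ◇(q ∧ p), 2
12. ¬(q ∧ p), 2
13. ¬p, 2
14. q ∧ p, 3
15. q, 3
16. p, 3
17. ¬(q ∧ p), 3
18. ¬p, 3
Accessibility: 0R0, 0R1, 0R2, 0R3, 1R1, 2R2, 2R3, 3R3
Branch closes: p and ¬p both at 3.
Every branch closes (one shown): valid in S4, hence also in S5 (every theorem of S4 is a theorem of S5).
T-tableau for the negation ¬((◇◇(q ∧ p) → ◇(q ∧ p)) ∨ □s):
1. ¬((◇◇(q ∧ p) → ◇(q ∧ p)) ∨ □s), 0
2. ¬(◇◇(q ∧ p) → ◇(q ∧ p)), 0
3. ¬□s, 0
4. ◇◇(q ∧ p), 0
5. ¬◇(q ∧ p), 0
6. ¬(q ∧ p), 0
7. ¬p, 0
8. ¬s, 1
9. ¬(q ∧ p), 1
10. ¬p, 1
11. ◇(q ∧ p), 2
12. ¬(q ∧ p), 2
13. ¬p, 2
14. q ∧ p, 3
15. q, 3
16. p, 3
Accessibility: 0R0, 0R1, 0R2, 1R1, 2R2, 2R3, 3R3
Complete open branch: countermodel on a T-frame, so not valid in T, nor in K (the same frame is also a K-frame).

S4, S5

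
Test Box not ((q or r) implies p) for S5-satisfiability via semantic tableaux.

Satisfiable (open branch found)

1. Box not ((q or r) implies p), u
2. not ((q or r) implies p), u
3. q or r, u
4. not p, u
5. r, u
Accessibility: uRu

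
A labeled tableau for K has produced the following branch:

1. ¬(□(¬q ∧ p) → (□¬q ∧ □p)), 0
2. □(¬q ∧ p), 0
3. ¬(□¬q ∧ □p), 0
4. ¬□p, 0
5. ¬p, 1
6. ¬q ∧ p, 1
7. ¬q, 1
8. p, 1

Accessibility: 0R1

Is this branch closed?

Both p and ¬p appear at 1.

Closed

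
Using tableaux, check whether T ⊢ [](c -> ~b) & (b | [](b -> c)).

Not valid

Tableau for the negation ~([](c -> ~b) & (b | [](b -> c))):
1. ~([](c -> ~b) & (b | [](b -> c))), u
2. ~(b | [](b -> c)), u   [~&-rule on 1 (branches; this branch)]
3. ~b, u   [~|-rule on 2]
4. ~[](b -> c), u   [~|-rule on 2]
5. ~(b -> c), v   [~[]-rule on 4: fresh world v, uRv]
6. b, v   [~->-rule on 5]
7. ~c, v   [~->-rule on 5]
Accessibility: uRu, uRv, vRv
The negation has an open branch (countermodel exists).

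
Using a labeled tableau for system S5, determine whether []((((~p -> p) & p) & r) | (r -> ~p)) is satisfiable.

1. []((((~p -> p) & p) & r) | (r -> ~p)), 0
2. (((~p -> p) & p) & r) | (r -> ~p), 0
3. r -> ~p, 0
4. ~p, 0
Accessibility: 0R0

Satisfiable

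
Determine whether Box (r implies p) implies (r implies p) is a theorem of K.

Tableau for the negation not (Box (r implies p) implies (r implies p)):
1. not (Box (r implies p) implies (r implies p)), 0
2. Box (r implies p), 0   [neg-implies-rule on 1]
3. not (r implies p), 0   [neg-implies-rule on 1]
4. r, 0   [neg-implies-rule on 3]
5. not p, 0   [neg-implies-rule on 3]
The negation has an open branch (countermodel exists).

Invalid (countermodel exists)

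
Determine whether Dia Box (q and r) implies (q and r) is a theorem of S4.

Tableau for the negation not (Dia Box (q and r) implies (q and r)):
1. not (Dia Box (q and r) implies (q and r)), u
2. Dia Box (q and r), u
3. not (q and r), u
4. not r, u
5. Box (q and r), v
6. q and r, v
7. q, v
8. r, v
Accessibility: uRu, uRv, vRv
The negation has an open branch (countermodel exists).

Not valid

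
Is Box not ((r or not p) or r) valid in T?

Invalid (countermodel exists)

Tableau for the negation not Box not ((r or not p) or r):
1. not Box not ((r or not p) or r), 0
2. (r or not p) or r, 1   [neg-Box-rule on 1: fresh world 1, 0R1]
3. r, 1   [or-rule on 2 (branches; this branch)]
Accessibility: 0R0, 0R1, 1R1
The negation has an open branch (countermodel exists).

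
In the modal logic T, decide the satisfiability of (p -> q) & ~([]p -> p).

Unsatisfiable

1. (p -> q) & ~([]p -> p), w0
2. p -> q, w0
3. ~([]p -> p), w0
4. []p, w0
5. ~p, w0
6. p, w0
Accessibility: w0Rw0
Branch closes: p and ~p both at w0.
Every branch closes; the branch above is one of them.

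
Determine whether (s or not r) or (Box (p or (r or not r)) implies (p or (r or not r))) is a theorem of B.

Valid in B

Tableau for the negation not ((s or not r) or (Box (p or (r or not r)) implies (p or (r or not r)))):
1. not ((s or not r) or (Box (p or (r or not r)) implies (p or (r or not r)))), w0
2. not (s or not r), w0
3. not (Box (p or (r or not r)) implies (p or (r or not r))), w0
4. not s, w0
5. r, w0
6. Box (p or (r or not r)), w0
7. not (p or (r or not r)), w0
8. not p, w0
9. not (r or not r), w0
10. not r, w0
Accessibility: w0Rw0
Branch closes: r and not r both at w0.
Every branch of the negation's tableau closes; the branch above is one of them.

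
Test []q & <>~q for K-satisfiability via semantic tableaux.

Unsatisfiable (every branch closes)

1. []q & <>~q, u
2. []q, u   [&-rule on 1]
3. <>~q, u   [&-rule on 1]
4. ~q, v   [<>-rule on 3: fresh world v, uRv]
5. q, v   [[]-rule on 2 via uRv]
Accessibility: uRv
Branch closes: q and ~q both at v.
Every branch closes; the branch above is one of them.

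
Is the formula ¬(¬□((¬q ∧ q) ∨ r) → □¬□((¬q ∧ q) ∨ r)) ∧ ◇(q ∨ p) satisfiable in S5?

1. ¬(¬□((¬q ∧ q) ∨ r) → □¬□((¬q ∧ q) ∨ r)) ∧ ◇(q ∨ p), 0
2. ¬(¬□((¬q ∧ q) ∨ r) → □¬□((¬q ∧ q) ∨ r)), 0
3. ◇(q ∨ p), 0
4. ¬□((¬q ∧ q) ∨ r), 0
5. ¬□¬□((¬q ∧ q) ∨ r), 0
6. q ∨ p, 1
7. p, 1
8. ¬((¬q ∧ q) ∨ r), 2
9. ¬(¬q ∧ q), 2
10. ¬r, 2
11. ¬q, 2
12. □((¬q ∧ q) ∨ r), 3
13. (¬q ∧ q) ∨ r, 0
14. (¬q ∧ q) ∨ r, 1
15. (¬q ∧ q) ∨ r, 2
16. (¬q ∧ q) ∨ r, 3
17. r, 0
18. r, 1
19. ¬q ∧ q, 2
20. q, 2
Accessibility: 0R0, 0R1, 0R2, 0R3, 1R0, 1R1, 1R2, 1R3, 2R0, 2R1, 2R2, 2R3, 3R0, 3R1, 3R2, 3R3
Branch closes: q and ¬q both at 2.
All branches of the tableau close; one closing branch shown above.

Unsatisfiable (every branch closes)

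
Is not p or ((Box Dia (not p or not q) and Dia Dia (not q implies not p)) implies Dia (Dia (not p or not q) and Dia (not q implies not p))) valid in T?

Tableau for the negation not (not p or ((Box Dia (not p or not q) and Dia Dia (not q implies not p)) implies Dia (Dia (not p or not q) and Dia (not q implies not p)))):
1. not (not p or ((Box Dia (not p or not q) and Dia Dia (not q implies not p)) implies Dia (Dia (not p or not q) and Dia (not q implies not p)))), 0
2. p, 0
3. not ((Box Dia (not p or not q) and Dia Dia (not q implies not p)) implies Dia (Dia (not p or not q) and Dia (not q implies not p))), 0
4. Box Dia (not p or not q) and Dia Dia (not q implies not p), 0
5. not Dia (Dia (not p or not q) and Dia (not q implies not p)), 0
6. Box Dia (not p or not q), 0
7. Dia Dia (not q implies not p), 0
8. not (Dia (not p or not q) and Dia (not q implies not p)), 0
9. Dia (not p or not q), 0
10. not Dia (not q implies not p), 0
11. not (not q implies not p), 0
12. not q, 0
13. Dia (not q implies not p), 1
14. not (Dia (not p or not q) and Dia (not q implies not p)), 1
15. Dia (not p or not q), 1
16. not (not q implies not p), 1
17. not q, 1
18. p, 1
19. not Dia (not q implies not p), 1
20. not p or not q, 2
21. not (Dia (not p or not q) and Dia (not q implies not p)), 2
22. Dia (not p or not q), 2
23. not (not q implies not p), 2
24. not q, 2
25. p, 2
26. not Dia (not q implies not p), 2
27. not q implies not p, 3
28. not (not q implies not p), 3
29. not q, 3
30. p, 3
31. not p, 3
Accessibility: 0R0, 0R1, 0R2, 1R1, 1R3, 2R2, 3R3
Branch closes: p and not p both at 3.
All branches of the negation close; one closing branch shown above.

Valid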